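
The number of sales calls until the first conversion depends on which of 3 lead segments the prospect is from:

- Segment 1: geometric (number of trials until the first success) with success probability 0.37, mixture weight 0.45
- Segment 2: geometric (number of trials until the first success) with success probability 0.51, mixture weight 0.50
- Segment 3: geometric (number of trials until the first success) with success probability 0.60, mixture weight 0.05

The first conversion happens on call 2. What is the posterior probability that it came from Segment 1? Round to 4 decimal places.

P(component k | x) = P(Z=k)·f_k(x) / marginal(x), where marginal(x) = Σ_j P(Z=j)·f_j(x).
Geometric probabilities:
  L_1 = 0.37·(1−0.37)^1 = 0.37·0.63 = 0.2331
  L_2 = 0.51·(1−0.51)^1 = 0.51·0.49 = 0.2499
  L_3 = 0.60·(1−0.60)^1 = 0.60·0.4 = 0.24
Unnormalised posteriors:
  P(Z=1)·L_1 = 0.45 × 0.2331 = 0.104895
  P(Z=2)·L_2 = 0.50 × 0.2499 = 0.12495
  P(Z=3)·L_3 = 0.05 × 0.24 = 0.012
Normaliser: 0.104895 + 0.12495 + 0.012 = 0.241845
Responsibility of Segment 1: 0.104895 / 0.241845 ≈ 0.4337

0.4337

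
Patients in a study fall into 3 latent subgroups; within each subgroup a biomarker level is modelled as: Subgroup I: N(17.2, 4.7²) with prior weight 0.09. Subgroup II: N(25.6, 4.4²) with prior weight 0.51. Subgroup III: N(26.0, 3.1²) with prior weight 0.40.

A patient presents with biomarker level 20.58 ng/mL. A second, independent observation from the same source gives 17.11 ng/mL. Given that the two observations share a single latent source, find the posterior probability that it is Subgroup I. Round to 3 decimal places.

0.579

Apply Bayes' rule: the posterior for each component is proportional to its prior times its likelihood at x.
Since both observations come from the same component, the likelihood for component k is f_k(x₁)·f_k(x₂).
  f_I = [(1/(4.7·√(2π)))·exp(−(20.58−17.2)²/(2·4.7²)) = 0.084881·exp(-0.25859) = 0.0655404] × [0.0848658] = 0.00556214
  f_II = [(1/(4.4·√(2π)))·exp(−(20.58−25.6)²/(2·4.4²)) = 0.090669·exp(-0.65084) = 0.0472936] × [0.0140925] = 0.000666483
  f_III = [(1/(3.1·√(2π)))·exp(−(20.58−26.0)²/(2·3.1²)) = 0.128691·exp(-1.52843) = 0.02791] × [0.00210737] = 5.88169e-05
Prior × likelihood for each component:
  w_I·f_I = 0.09 × 0.00556214 = 0.000500592
  w_II·f_II = 0.51 × 0.000666483 = 0.000339906
  w_III·f_III = 0.40 × 5.88169e-05 = 2.35267e-05
Normaliser: 0.000500592 + 0.000339906 + 2.35267e-05 = 0.000864025
Responsibility of Subgroup I: 0.000500592 / 0.000864025 ≈ 0.579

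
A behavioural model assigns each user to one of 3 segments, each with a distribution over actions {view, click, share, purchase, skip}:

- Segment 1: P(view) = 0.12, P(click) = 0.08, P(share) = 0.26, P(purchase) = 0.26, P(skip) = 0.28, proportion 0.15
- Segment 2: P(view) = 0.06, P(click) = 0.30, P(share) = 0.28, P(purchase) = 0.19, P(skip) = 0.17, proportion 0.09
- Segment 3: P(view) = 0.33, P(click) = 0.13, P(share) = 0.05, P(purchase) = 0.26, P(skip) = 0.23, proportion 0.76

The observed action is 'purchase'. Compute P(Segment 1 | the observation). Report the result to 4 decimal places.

By Bayes' theorem, P(k | x) = π_k f_k(x) / Σ_j π_j f_j(x).
Evaluate each component's likelihood at the observed value:
  L_1 = P(purchase | comp) = 0.26
  L_2 = P(purchase | comp) = 0.19
  L_3 = P(purchase | comp) = 0.26
Prior × likelihood for each component:
  π_1·L_1 = 0.15 × 0.26 = 0.039
  π_2·L_2 = 0.09 × 0.19 = 0.0171
  π_3·L_3 = 0.76 × 0.26 = 0.1976
Sum: 0.039 + 0.0171 + 0.1976 = 0.2537
Responsibility of Segment 1: 0.039 / 0.2537 ≈ 0.1537

0.1537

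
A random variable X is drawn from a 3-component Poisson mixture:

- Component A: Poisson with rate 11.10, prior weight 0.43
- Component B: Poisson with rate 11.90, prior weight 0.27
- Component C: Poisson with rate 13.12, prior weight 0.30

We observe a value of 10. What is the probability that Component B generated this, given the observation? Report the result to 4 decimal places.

Apply Bayes' rule: the posterior for each component is proportional to its prior times its likelihood at x.
Poisson probabilities:
  f_A = 0.118249
  f_B = 0.106562
  f_C = 0.0834895
Prior × likelihood for each component:
  w_A·f_A = 0.43 × 0.118249 = 0.0508471
  w_B·f_B = 0.27 × 0.106562 = 0.0287717
  w_C·f_C = 0.30 × 0.0834895 = 0.0250468
Normaliser: 0.0508471 + 0.0287717 + 0.0250468 = 0.104666
Responsibility of Component B: 0.0287717 / 0.104666 ≈ 0.2749

0.2749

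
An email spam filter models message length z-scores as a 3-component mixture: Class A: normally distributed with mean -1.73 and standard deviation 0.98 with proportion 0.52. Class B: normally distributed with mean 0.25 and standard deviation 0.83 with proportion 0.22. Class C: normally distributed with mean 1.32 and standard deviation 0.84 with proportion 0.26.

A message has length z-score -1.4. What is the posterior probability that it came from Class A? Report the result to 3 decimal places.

0.929

P(component k | x) = P(Z=k)·f_k(x) / marginal(x), where marginal(x) = Σ_j P(Z=j)·f_j(x).
Component likelihoods at x = -1.4:
  L_A = 0.384646
  L_B = 0.066631
  L_C = 0.00251065
Prior × likelihood for each component:
  P(Z=A)·L_A = 0.52 × 0.384646 = 0.200016
  P(Z=B)·L_B = 0.22 × 0.066631 = 0.0146588
  P(Z=C)·L_C = 0.26 × 0.00251065 = 0.000652768
Denominator: 0.200016 + 0.0146588 + 0.000652768 = 0.215328
Responsibility of Class A: 0.200016 / 0.215328 ≈ 0.929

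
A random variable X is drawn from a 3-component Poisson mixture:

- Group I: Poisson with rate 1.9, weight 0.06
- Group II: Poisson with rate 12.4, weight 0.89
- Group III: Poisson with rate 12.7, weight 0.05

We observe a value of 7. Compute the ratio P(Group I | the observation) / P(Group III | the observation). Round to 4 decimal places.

0.0987

Since P(k|x) ∝ π_k f_k(x), the posterior odds are π_i f_i(x) / (π_j f_j(x)).
Evaluate each component's likelihood at the observed value:
  L_I = 0.00265268
  L_II = 0.0368358
  L_III = 0.0322593
Odds = (0.06/0.05) × (0.00265268/0.0322593) = 1.2 × 0.0822299 ≈ 0.0987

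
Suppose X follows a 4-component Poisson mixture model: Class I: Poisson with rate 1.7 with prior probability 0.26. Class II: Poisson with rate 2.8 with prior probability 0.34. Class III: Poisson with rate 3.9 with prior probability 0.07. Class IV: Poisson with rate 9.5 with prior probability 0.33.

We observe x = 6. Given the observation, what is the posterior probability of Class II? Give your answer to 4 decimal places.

0.2909

Apply Bayes' rule: the posterior for each component is proportional to its prior times its likelihood at x.
Evaluate each component's likelihood at the observed value:
  f_I = e^(−1.7)·1.7^6/6! = 0.00612436
  f_II = e^(−2.8)·2.8^6/6! = 0.0406997
  f_III = e^(−3.9)·3.9^6/6! = 0.0989251
  f_IV = e^(−9.5)·9.5^6/6! = 0.0764208
Multiply by the mixture weights:
  π_I·f_I = 0.26 × 0.00612436 = 0.00159233
  π_II·f_II = 0.34 × 0.0406997 = 0.0138379
  π_III·f_III = 0.07 × 0.0989251 = 0.00692476
  π_IV·f_IV = 0.33 × 0.0764208 = 0.0252189
Marginal: 0.00159233 + 0.0138379 + 0.00692476 + 0.0252189 = 0.0475739
P(Class II | data) ≈ 0.2909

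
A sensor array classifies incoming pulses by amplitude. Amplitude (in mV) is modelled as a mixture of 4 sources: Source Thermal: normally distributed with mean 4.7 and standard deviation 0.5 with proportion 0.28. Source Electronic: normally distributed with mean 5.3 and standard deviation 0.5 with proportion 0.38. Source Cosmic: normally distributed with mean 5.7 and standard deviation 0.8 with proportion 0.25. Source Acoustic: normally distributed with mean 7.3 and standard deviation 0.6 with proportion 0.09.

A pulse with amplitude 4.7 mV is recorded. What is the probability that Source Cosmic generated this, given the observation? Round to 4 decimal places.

The responsibility of component k is w_k f_k(x) divided by Σ_j w_j f_j(x).
Evaluate each component's likelihood at the observed value:
  f_Thermal = 0.797885
  f_Electronic = 0.388372
  f_Cosmic = 0.228311
  f_Acoustic = 5.56181e-05
Multiply by the mixture weights:
  w_Thermal·f_Thermal = 0.28 × 0.797885 = 0.223408
  w_Electronic·f_Electronic = 0.38 × 0.388372 = 0.147581
  w_Cosmic·f_Cosmic = 0.25 × 0.228311 = 0.0570778
  w_Acoustic·f_Acoustic = 0.09 × 5.56181e-05 = 5.00563e-06
Denominator: 0.223408 + 0.147581 + 0.0570778 + 5.00563e-06 = 0.428072
So the posterior for Source Cosmic is 0.0570778 / 0.428072 ≈ 0.1333.

0.1333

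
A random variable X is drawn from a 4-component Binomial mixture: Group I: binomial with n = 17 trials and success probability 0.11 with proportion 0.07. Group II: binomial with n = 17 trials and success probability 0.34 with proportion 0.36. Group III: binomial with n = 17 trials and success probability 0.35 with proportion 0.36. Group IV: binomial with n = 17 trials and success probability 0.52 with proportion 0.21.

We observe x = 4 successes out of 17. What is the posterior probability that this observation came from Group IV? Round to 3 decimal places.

0.024

P(component k | x) = π_k·f_k(x) / marginal(x), where marginal(x) = Σ_j π_j·f_j(x).
Evaluate each component's likelihood at the observed value:
  f_I = C(17,4)·0.11^4·0.89^13 = 2380·0.00014641·0.219821 = 0.0765981
  f_II = C(17,4)·0.34^4·0.66^13 = 2380·0.0133634·0.00450891 = 0.143405
  f_III = C(17,4)·0.35^4·0.65^13 = 2380·0.0150062·0.00369721 = 0.132045
  f_IV = C(17,4)·0.52^4·0.48^13 = 2380·0.0731162·7.18019e-05 = 0.0124947
Multiply by the mixture weights:
  π_I·f_I = 0.07 × 0.0765981 = 0.00536186
  π_II·f_II = 0.36 × 0.143405 = 0.0516257
  π_III·f_III = 0.36 × 0.132045 = 0.0475363
  π_IV·f_IV = 0.21 × 0.0124947 = 0.00262389
Denominator: 0.00536186 + 0.0516257 + 0.0475363 + 0.00262389 = 0.107148
So the posterior for Group IV is 0.00262389 / 0.107148 ≈ 0.024.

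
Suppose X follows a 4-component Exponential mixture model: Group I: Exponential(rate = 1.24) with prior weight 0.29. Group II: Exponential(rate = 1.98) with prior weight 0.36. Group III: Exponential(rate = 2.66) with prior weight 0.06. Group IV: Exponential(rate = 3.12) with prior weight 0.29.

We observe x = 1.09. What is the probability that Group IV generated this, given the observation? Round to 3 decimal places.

Posterior ∝ prior × likelihood, so P(k | x) ∝ w_k f_k(x); normalise over all components.
Exponential densities:
  p_I = 1.24·e^(−1.24·1.09) = 1.24·e^(−1.3516) = 0.320944
  p_II = 1.98·e^(−1.98·1.09) = 1.98·e^(−2.1582) = 0.228755
  p_III = 2.66·e^(−2.66·1.09) = 2.66·e^(−2.8994) = 0.14645
  p_IV = 3.12·e^(−3.12·1.09) = 3.12·e^(−3.4008) = 0.104041
Multiply by the mixture weights:
  w_I·p_I = 0.29 × 0.320944 = 0.0930738
  w_II·p_II = 0.36 × 0.228755 = 0.0823518
  w_III·p_III = 0.06 × 0.14645 = 0.00878698
  w_IV·p_IV = 0.29 × 0.104041 = 0.030172
Sum: 0.0930738 + 0.0823518 + 0.00878698 + 0.030172 = 0.214385
Responsibility of Group IV: 0.030172 / 0.214385 ≈ 0.141

0.141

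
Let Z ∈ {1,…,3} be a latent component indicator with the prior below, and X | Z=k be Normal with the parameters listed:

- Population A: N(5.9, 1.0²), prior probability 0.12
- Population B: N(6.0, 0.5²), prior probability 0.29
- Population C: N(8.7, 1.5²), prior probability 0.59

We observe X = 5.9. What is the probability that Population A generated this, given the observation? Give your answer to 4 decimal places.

0.1584

Posterior ∝ prior × likelihood, so P(k | x) ∝ π_k f_k(x); normalise over all components.
Component likelihoods at x = 5.9:
  L_A = 0.398942
  L_B = 0.782085
  L_C = 0.0465781
Weight by the priors:
  π_A·L_A = 0.12 × 0.398942 = 0.0478731
  π_B·L_B = 0.29 × 0.782085 = 0.226805
  π_C·L_C = 0.59 × 0.0465781 = 0.027481
Normaliser: 0.0478731 + 0.226805 + 0.027481 = 0.302159
Responsibility of Population A: 0.0478731 / 0.302159 ≈ 0.1584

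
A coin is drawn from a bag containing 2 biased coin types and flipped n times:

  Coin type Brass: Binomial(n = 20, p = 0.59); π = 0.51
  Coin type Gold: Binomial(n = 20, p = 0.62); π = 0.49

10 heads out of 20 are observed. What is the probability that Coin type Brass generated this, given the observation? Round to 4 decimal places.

The responsibility of component k is π_k f_k(x) divided by Σ_j π_j f_j(x).
Component likelihoods at x = 10 heads out of 20:
  f_Brass = 0.126753
  f_Gold = 0.0973535
Prior × likelihood for each component:
  π_Brass·f_Brass = 0.51 × 0.126753 = 0.0646439
  π_Gold·f_Gold = 0.49 × 0.0973535 = 0.0477032
Denominator: 0.0646439 + 0.0477032 = 0.112347
So the posterior for Coin type Brass is 0.0646439 / 0.112347 ≈ 0.5754.

0.5754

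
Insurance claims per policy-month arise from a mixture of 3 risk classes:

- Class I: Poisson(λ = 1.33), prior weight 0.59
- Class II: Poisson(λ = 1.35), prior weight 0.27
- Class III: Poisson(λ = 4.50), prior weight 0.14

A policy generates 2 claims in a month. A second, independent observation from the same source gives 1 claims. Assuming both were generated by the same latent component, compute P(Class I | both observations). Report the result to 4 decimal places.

0.6775

Apply Bayes' rule: the posterior for each component is proportional to its prior times its likelihood at x.
Since both observations come from the same component, the likelihood for component k is f_k(x₁)·f_k(x₂).
  f_I = [0.233917] × [0.351755] = 0.0822814
  f_II = [0.236233] × [0.349974] = 0.0826754
  f_III = [0.112479] × [0.0499905] = 0.00562286
Multiply by the mixture weights:
  π_I·f_I = 0.59 × 0.0822814 = 0.048546
  π_II·f_II = 0.27 × 0.0826754 = 0.0223224
  π_III·f_III = 0.14 × 0.00562286 = 0.0007872
Normaliser: 0.048546 + 0.0223224 + 0.0007872 = 0.0716556
So the posterior for Class I is 0.048546 / 0.0716556 ≈ 0.6775.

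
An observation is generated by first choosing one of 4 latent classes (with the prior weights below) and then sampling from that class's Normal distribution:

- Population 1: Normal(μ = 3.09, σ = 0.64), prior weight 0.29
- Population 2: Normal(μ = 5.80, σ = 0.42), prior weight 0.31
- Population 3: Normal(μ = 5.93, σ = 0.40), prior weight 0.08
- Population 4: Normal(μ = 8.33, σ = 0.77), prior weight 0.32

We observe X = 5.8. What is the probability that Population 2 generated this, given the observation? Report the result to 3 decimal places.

0.794

By Bayes' theorem, P(k | x) = π_k f_k(x) / Σ_j π_j f_j(x).
Normal densities:
  L_1 = 7.967e-05
  L_2 = 0.949863
  L_3 = 0.94605
  L_4 = 0.00234485
Multiply by the mixture weights:
  π_1·L_1 = 0.29 × 7.967e-05 = 2.31043e-05
  π_2·L_2 = 0.31 × 0.949863 = 0.294457
  π_3·L_3 = 0.08 × 0.94605 = 0.075684
  π_4·L_4 = 0.32 × 0.00234485 = 0.000750353
Evidence: 2.31043e-05 + 0.294457 + 0.075684 + 0.000750353 = 0.370915
P(Population 2 | the observation) ≈ 0.794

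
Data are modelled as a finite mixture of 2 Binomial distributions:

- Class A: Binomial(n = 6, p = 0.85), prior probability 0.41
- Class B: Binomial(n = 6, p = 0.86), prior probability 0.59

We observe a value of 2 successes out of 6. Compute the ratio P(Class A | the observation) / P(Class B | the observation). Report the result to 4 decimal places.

Only the two components matter; the odds are (w_i f_i(x)) / (w_j f_j(x)).
Binomial probabilities:
  p_A = 0.00548648
  p_B = 0.00426187
Odds = (0.41/0.59) × (0.00548648/0.00426187) = 0.694915 × 1.28734 ≈ 0.8946

0.8946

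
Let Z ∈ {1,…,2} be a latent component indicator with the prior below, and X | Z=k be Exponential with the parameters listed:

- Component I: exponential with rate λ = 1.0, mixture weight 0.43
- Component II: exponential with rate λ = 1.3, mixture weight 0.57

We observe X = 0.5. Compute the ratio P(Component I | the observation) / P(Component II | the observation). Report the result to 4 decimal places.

The posterior odds equal the prior odds times the likelihood ratio: (w_i/w_j)·(f_i(x)/f_j(x)).
Exponential densities:
  p_I = 1.0·e^(−1.0·0.5) = 1.0·e^(−0.5000) = 0.606531
  p_II = 1.3·e^(−1.3·0.5) = 1.3·e^(−0.6500) = 0.67866
Odds = (0.43/0.57) × (0.606531/0.67866) = 0.754386 × 0.893719 ≈ 0.6742

0.6742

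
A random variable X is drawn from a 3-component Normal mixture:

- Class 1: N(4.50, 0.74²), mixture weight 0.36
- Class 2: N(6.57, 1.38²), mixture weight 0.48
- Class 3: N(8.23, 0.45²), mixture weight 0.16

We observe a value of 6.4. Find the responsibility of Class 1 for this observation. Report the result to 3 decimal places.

0.050

P(component k | x) = P(Z=k)·f_k(x) / marginal(x), where marginal(x) = Σ_j P(Z=j)·f_j(x).
Normal densities:
  p_1 = 0.0199598
  p_2 = 0.286903
  p_3 = 0.000227282
Unnormalised posteriors:
  P(Z=1)·p_1 = 0.36 × 0.0199598 = 0.00718553
  P(Z=2)·p_2 = 0.48 × 0.286903 = 0.137714
  P(Z=3)·p_3 = 0.16 × 0.000227282 = 3.63651e-05
Marginal: 0.00718553 + 0.137714 + 3.63651e-05 = 0.144936
Responsibility of Class 1: 0.00718553 / 0.144936 ≈ 0.050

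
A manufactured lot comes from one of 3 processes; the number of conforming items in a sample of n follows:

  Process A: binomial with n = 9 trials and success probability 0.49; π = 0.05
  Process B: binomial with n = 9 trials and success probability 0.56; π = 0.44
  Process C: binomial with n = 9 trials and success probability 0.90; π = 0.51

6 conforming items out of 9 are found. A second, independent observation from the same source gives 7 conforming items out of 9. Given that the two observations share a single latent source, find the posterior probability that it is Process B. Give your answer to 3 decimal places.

0.726

The responsibility of component k is π_k f_k(x) divided by Σ_j π_j f_j(x).
Since both observations come from the same component, the likelihood for component k is f_k(x₁)·f_k(x₂).
  p_A = [0.154229] × [0.0635061] = 0.00979449
  p_B = [0.220681] × [0.120372] = 0.0265638
  p_C = [0.044641] × [0.172187] = 0.0076866
Prior × likelihood for each component:
  π_A·p_A = 0.05 × 0.00979449 = 0.000489724
  π_B·p_B = 0.44 × 0.0265638 = 0.0116881
  π_C·p_C = 0.51 × 0.0076866 = 0.00392017
Denominator: 0.000489724 + 0.0116881 + 0.00392017 = 0.0160979
P(Process B | x) = 0.0116881 / 0.0160979 ≈ 0.726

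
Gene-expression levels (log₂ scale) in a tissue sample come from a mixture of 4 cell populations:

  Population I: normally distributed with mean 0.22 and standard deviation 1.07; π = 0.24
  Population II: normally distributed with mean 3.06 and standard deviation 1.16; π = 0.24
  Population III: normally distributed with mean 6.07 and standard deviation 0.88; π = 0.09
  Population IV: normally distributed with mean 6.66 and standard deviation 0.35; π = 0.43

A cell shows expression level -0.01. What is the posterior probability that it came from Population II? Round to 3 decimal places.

P(component k | x) = π_k·f_k(x) / marginal(x), where marginal(x) = Σ_j π_j·f_j(x).
Evaluate each component's likelihood at the observed value:
  L_I = 0.364328
  L_II = 0.0103634
  L_III = 1.95338e-11
  L_IV = 1.5648e-79
Unnormalised posteriors:
  π_I·L_I = 0.24 × 0.364328 = 0.0874388
  π_II·L_II = 0.24 × 0.0103634 = 0.00248721
  π_III·L_III = 0.09 × 1.95338e-11 = 1.75804e-12
  π_IV·L_IV = 0.43 × 1.5648e-79 = 6.72865e-80
Sum: 0.0874388 + 0.00248721 + 1.75804e-12 + 6.72865e-80 = 0.089926
P(Population II | x) = 0.00248721 / 0.089926 ≈ 0.028

0.028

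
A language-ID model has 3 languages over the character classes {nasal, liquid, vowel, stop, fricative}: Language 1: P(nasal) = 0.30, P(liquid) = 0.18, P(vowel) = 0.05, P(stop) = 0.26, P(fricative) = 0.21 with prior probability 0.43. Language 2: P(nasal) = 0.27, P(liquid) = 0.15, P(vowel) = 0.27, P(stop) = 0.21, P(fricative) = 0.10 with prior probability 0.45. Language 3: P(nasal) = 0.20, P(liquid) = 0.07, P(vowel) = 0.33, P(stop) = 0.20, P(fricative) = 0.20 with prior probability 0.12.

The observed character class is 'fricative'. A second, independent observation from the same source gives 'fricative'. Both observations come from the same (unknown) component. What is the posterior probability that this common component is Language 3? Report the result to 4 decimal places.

0.1698

P(component k | x) = π_k·f_k(x) / marginal(x), where marginal(x) = Σ_j π_j·f_j(x).
Since both observations come from the same component, the likelihood for component k is f_k(x₁)·f_k(x₂).
  L_1 = [0.21] × [0.21] = 0.0441
  L_2 = [0.1] × [0.1] = 0.01
  L_3 = [0.2] × [0.2] = 0.04
Prior × likelihood for each component:
  π_1·L_1 = 0.43 × 0.0441 = 0.018963
  π_2·L_2 = 0.45 × 0.01 = 0.0045
  π_3·L_3 = 0.12 × 0.04 = 0.0048
Normaliser: 0.018963 + 0.0045 + 0.0048 = 0.028263
So the posterior for Language 3 is 0.0048 / 0.028263 ≈ 0.1698.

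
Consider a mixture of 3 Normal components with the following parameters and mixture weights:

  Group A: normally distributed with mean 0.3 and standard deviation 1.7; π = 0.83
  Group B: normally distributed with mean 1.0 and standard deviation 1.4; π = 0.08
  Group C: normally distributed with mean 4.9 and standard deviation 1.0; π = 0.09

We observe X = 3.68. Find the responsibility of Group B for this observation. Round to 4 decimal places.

0.0765

The responsibility of component k is P(Z=k) f_k(x) divided by Σ_j P(Z=j) f_j(x).
Component likelihoods at x = 3.68:
  p_A = 0.0325133
  p_B = 0.0456088
  p_C = 0.189543
Multiply by the mixture weights:
  P(Z=A)·p_A = 0.83 × 0.0325133 = 0.026986
  P(Z=B)·p_B = 0.08 × 0.0456088 = 0.0036487
  P(Z=C)·p_C = 0.09 × 0.189543 = 0.0170589
Marginal: 0.026986 + 0.0036487 + 0.0170589 = 0.0476936
P(Group B | x) ≈ 0.0765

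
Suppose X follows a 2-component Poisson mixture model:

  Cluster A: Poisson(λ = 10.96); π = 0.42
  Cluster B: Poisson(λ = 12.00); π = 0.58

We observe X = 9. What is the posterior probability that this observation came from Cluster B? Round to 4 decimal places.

The responsibility of component k is w_k f_k(x) divided by Σ_j w_j f_j(x).
Evaluate each component's likelihood at the observed value:
  p_A = e^(−10.96)·10.96^9/9! = 0.109311
  p_B = e^(−12.00)·12.00^9/9! = 0.0873644
Multiply by the mixture weights:
  w_A·p_A = 0.42 × 0.109311 = 0.0459107
  w_B·p_B = 0.58 × 0.0873644 = 0.0506713
Normaliser: 0.0459107 + 0.0506713 = 0.096582
P(Cluster B | data) ≈ 0.5246

0.5246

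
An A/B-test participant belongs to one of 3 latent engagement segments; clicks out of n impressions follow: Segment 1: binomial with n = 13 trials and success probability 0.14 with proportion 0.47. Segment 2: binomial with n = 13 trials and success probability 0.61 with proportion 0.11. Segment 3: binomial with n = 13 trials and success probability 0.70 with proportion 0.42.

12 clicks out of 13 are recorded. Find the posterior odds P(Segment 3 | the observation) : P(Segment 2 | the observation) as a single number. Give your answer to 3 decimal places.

Since P(k|x) ∝ P(Z=k) f_k(x), the posterior odds are P(Z=i) f_i(x) / (P(Z=j) f_j(x)).
Evaluate each component's likelihood at the observed value:
  f_1 = 6.33838e-10
  f_2 = 0.0134575
  f_3 = 0.053981
Odds = (0.42/0.11) × (0.053981/0.0134575) = 3.81818 × 4.01121 ≈ 15.316

15.316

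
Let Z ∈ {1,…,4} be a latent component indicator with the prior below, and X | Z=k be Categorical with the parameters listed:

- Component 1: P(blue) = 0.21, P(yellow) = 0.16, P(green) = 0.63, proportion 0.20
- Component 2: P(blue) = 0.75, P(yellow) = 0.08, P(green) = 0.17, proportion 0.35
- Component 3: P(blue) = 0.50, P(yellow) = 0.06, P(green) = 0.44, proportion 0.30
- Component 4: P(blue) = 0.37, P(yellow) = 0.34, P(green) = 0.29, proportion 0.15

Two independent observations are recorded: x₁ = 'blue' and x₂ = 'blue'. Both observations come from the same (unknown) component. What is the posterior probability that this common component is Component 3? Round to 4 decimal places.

Apply Bayes' rule: the posterior for each component is proportional to its prior times its likelihood at x.
Since both observations come from the same component, the likelihood for component k is f_k(x₁)·f_k(x₂).
  p_1 = [0.21] × [0.21] = 0.0441
  p_2 = [0.75] × [0.75] = 0.5625
  p_3 = [0.5] × [0.5] = 0.25
  p_4 = [0.37] × [0.37] = 0.1369
Weight by the priors:
  π_1·p_1 = 0.20 × 0.0441 = 0.00882
  π_2·p_2 = 0.35 × 0.5625 = 0.196875
  π_3·p_3 = 0.30 × 0.25 = 0.075
  π_4·p_4 = 0.15 × 0.1369 = 0.020535
Evidence: 0.00882 + 0.196875 + 0.075 + 0.020535 = 0.30123
Responsibility of Component 3: 0.075 / 0.30123 ≈ 0.2490

0.2490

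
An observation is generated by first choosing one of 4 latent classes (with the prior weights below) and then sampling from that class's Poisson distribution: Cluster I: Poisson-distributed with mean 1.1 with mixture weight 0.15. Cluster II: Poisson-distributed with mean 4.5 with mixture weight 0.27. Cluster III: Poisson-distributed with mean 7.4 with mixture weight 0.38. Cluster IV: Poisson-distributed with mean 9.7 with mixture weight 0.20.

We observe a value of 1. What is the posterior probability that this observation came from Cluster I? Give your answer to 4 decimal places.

Posterior ∝ prior × likelihood, so P(k | x) ∝ P(Z=k) f_k(x); normalise over all components.
Component likelihoods at x = 1:
  L_I = 0.366158
  L_II = 0.0499905
  L_III = 0.00452327
  L_IV = 0.00059445
Multiply by the mixture weights:
  P(Z=I)·L_I = 0.15 × 0.366158 = 0.0549237
  P(Z=II)·L_II = 0.27 × 0.0499905 = 0.0134974
  P(Z=III)·L_III = 0.38 × 0.00452327 = 0.00171884
  P(Z=IV)·L_IV = 0.20 × 0.00059445 = 0.00011889
Normaliser: 0.0549237 + 0.0134974 + 0.00171884 + 0.00011889 = 0.0702589
So the posterior for Cluster I is 0.0549237 / 0.0702589 ≈ 0.7817.

0.7817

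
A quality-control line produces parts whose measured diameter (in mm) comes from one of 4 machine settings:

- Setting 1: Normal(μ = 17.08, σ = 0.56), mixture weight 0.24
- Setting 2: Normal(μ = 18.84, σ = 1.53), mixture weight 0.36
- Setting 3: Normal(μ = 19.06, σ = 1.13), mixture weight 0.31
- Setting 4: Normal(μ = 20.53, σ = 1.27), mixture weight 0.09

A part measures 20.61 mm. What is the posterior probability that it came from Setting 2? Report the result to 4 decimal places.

The responsibility of component k is π_k f_k(x) divided by Σ_j π_j f_j(x).
Evaluate each component's likelihood at the observed value:
  p_1 = (1/(0.56·√(2π)))·exp(−(20.61−17.08)²/(2·0.56²)) = 0.712397·exp(-19.86751) = 1.67638e-09
  p_2 = (1/(1.53·√(2π)))·exp(−(20.61−18.84)²/(2·1.53²)) = 0.260747·exp(-0.66917) = 0.133538
  p_3 = (1/(1.13·√(2π)))·exp(−(20.61−19.06)²/(2·1.13²)) = 0.353046·exp(-0.94075) = 0.137806
  p_4 = (1/(1.27·√(2π)))·exp(−(20.61−20.53)²/(2·1.27²)) = 0.314128·exp(-0.00198) = 0.313505
Unnormalised posteriors:
  π_1·p_1 = 0.24 × 1.67638e-09 = 4.02332e-10
  π_2·p_2 = 0.36 × 0.133538 = 0.0480735
  π_3·p_3 = 0.31 × 0.137806 = 0.0427197
  π_4·p_4 = 0.09 × 0.313505 = 0.0282155
Evidence: 4.02332e-10 + 0.0480735 + 0.0427197 + 0.0282155 = 0.119009
P(Setting 2 | the observation) = 0.0480735 / 0.119009 ≈ 0.4039

0.4039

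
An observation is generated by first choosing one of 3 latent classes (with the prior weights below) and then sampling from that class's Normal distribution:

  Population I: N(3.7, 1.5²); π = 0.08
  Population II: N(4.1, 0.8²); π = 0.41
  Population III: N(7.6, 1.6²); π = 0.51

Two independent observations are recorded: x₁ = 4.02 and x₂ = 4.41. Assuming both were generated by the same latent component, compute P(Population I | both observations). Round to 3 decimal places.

Posterior ∝ prior × likelihood, so P(k | x) ∝ P(Z=k) f_k(x); normalise over all components.
Since both observations come from the same component, the likelihood for component k is f_k(x₁)·f_k(x₂).
  f_I = [(1/(1.5·√(2π)))·exp(−(4.02−3.7)²/(2·1.5²)) = 0.265962·exp(-0.02276) = 0.259978] × [0.237776] = 0.0618165
  f_II = [(1/(0.8·√(2π)))·exp(−(4.02−4.1)²/(2·0.8²)) = 0.498678·exp(-0.00500) = 0.496191] × [0.462609] = 0.229542
  f_III = [(1/(1.6·√(2π)))·exp(−(4.02−7.6)²/(2·1.6²)) = 0.249339·exp(-2.50320) = 0.0204015] × [0.0341681] = 0.000697082
Prior × likelihood for each component:
  P(Z=I)·f_I = 0.08 × 0.0618165 = 0.00494532
  P(Z=II)·f_II = 0.41 × 0.229542 = 0.0941123
  P(Z=III)·f_III = 0.51 × 0.000697082 = 0.000355512
Denominator: 0.00494532 + 0.0941123 + 0.000355512 = 0.0994132
P(Population I | data) = 0.00494532 / 0.0994132 ≈ 0.050

0.050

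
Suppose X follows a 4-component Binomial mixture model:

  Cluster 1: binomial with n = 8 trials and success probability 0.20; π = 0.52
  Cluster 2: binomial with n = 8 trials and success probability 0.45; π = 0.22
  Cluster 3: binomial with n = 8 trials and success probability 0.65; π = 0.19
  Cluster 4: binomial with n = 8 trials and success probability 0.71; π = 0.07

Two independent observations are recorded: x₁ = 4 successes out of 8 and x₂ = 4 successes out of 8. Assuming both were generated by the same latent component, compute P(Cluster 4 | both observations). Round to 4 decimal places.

The responsibility of component k is w_k f_k(x) divided by Σ_j w_j f_j(x).
Since both observations come from the same component, the likelihood for component k is f_k(x₁)·f_k(x₂).
  p_1 = [C(8,4)·0.20^4·0.80^4 = 70·0.0016·0.4096 = 0.0458752] × [0.0458752] = 0.00210453
  p_2 = [C(8,4)·0.45^4·0.55^4 = 70·0.0410063·0.0915063 = 0.262663] × [0.262663] = 0.0689918
  p_3 = [C(8,4)·0.65^4·0.35^4 = 70·0.178506·0.0150062 = 0.18751] × [0.18751] = 0.0351599
  p_4 = [C(8,4)·0.71^4·0.29^4 = 70·0.254117·0.00707281 = 0.125812] × [0.125812] = 0.0158288
Unnormalised posteriors:
  w_1·p_1 = 0.52 × 0.00210453 = 0.00109436
  w_2·p_2 = 0.22 × 0.0689918 = 0.0151782
  w_3·p_3 = 0.19 × 0.0351599 = 0.00668038
  w_4·p_4 = 0.07 × 0.0158288 = 0.00110801
Normaliser: 0.00109436 + 0.0151782 + 0.00668038 + 0.00110801 = 0.024061
So the posterior for Cluster 4 is 0.00110801 / 0.024061 ≈ 0.0461.

0.0461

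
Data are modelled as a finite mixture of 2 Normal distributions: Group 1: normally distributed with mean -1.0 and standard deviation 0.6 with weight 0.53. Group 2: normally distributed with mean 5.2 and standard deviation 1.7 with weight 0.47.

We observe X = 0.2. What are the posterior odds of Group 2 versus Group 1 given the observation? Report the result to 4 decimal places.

0.0306

Posterior odds = (P(Z=i) f_i(x)) / (P(Z=j) f_j(x)); the normalising sum cancels.
Normal densities:
  f_1 = (1/(0.6·√(2π)))·exp(−(0.2−-1.0)²/(2·0.6²)) = 0.664904·exp(-2.00000) = 0.0899849
  f_2 = (1/(1.7·√(2π)))·exp(−(0.2−5.2)²/(2·1.7²)) = 0.234672·exp(-4.32526) = 0.00310474
0.00145923 / 0.047692 ≈ 0.0306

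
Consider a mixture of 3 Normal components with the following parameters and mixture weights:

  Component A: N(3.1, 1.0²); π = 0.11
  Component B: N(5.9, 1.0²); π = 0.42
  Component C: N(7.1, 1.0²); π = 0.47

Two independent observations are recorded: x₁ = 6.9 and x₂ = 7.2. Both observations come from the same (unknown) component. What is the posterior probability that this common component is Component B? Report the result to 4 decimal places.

P(component k | x) = π_k·f_k(x) / marginal(x), where marginal(x) = Σ_j π_j·f_j(x).
Since both observations come from the same component, the likelihood for component k is f_k(x₁)·f_k(x₂).
  p_A = [(1/(1.0·√(2π)))·exp(−(6.9−3.1)²/(2·1.0²)) = 0.398942·exp(-7.22000) = 0.000291947] × [8.92617e-05] = 2.60597e-08
  p_B = [(1/(1.0·√(2π)))·exp(−(6.9−5.9)²/(2·1.0²)) = 0.398942·exp(-0.50000) = 0.241971] × [0.171369] = 0.0414662
  p_C = [(1/(1.0·√(2π)))·exp(−(6.9−7.1)²/(2·1.0²)) = 0.398942·exp(-0.02000) = 0.391043] × [0.396953] = 0.155225
Weight by the priors:
  π_A·p_A = 0.11 × 2.60597e-08 = 2.86656e-09
  π_B·p_B = 0.42 × 0.0414662 = 0.0174158
  π_C·p_C = 0.47 × 0.155225 = 0.0729559
Sum: 2.86656e-09 + 0.0174158 + 0.0729559 = 0.0903717
So the posterior for Component B is 0.0174158 / 0.0903717 ≈ 0.1927.

0.1927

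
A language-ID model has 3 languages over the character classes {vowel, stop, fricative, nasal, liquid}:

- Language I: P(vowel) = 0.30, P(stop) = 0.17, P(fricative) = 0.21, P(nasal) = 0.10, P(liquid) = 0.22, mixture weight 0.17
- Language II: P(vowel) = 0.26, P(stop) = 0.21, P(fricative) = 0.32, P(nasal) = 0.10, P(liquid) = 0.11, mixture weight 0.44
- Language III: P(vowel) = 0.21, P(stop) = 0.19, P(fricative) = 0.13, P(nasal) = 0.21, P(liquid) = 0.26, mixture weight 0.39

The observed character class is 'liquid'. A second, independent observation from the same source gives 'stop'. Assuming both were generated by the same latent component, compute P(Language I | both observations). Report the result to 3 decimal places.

Apply Bayes' rule: the posterior for each component is proportional to its prior times its likelihood at x.
Since both observations come from the same component, the likelihood for component k is f_k(x₁)·f_k(x₂).
  L_I = [P(liquid | comp) = 0.22] × [0.17] = 0.0374
  L_II = [P(liquid | comp) = 0.11] × [0.21] = 0.0231
  L_III = [P(liquid | comp) = 0.26] × [0.19] = 0.0494
Weight by the priors:
  π_I·L_I = 0.17 × 0.0374 = 0.006358
  π_II·L_II = 0.44 × 0.0231 = 0.010164
  π_III·L_III = 0.39 × 0.0494 = 0.019266
Normaliser: 0.006358 + 0.010164 + 0.019266 = 0.035788
So the posterior for Language I is 0.006358 / 0.035788 ≈ 0.178.

0.178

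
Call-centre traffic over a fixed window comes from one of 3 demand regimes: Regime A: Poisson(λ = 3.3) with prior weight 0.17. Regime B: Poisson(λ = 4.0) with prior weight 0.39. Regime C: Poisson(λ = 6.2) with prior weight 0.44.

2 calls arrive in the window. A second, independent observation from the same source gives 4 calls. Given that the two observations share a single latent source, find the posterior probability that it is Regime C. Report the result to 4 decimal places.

By Bayes' theorem, P(k | x) = w_k f_k(x) / Σ_j w_j f_j(x).
Since both observations come from the same component, the likelihood for component k is f_k(x₁)·f_k(x₂).
  p_A = [e^(−3.3)·3.3^2/2! = 0.200829] × [0.182252] = 0.0366015
  p_B = [e^(−4.0)·4.0^2/2! = 0.146525] × [0.195367] = 0.0286261
  p_C = [e^(−6.2)·6.2^2/2! = 0.0390057] × [0.124948] = 0.00487368
Multiply by the mixture weights:
  w_A·p_A = 0.17 × 0.0366015 = 0.00622225
  w_B·p_B = 0.39 × 0.0286261 = 0.0111642
  w_C·p_C = 0.44 × 0.00487368 = 0.00214442
Denominator: 0.00622225 + 0.0111642 + 0.00214442 = 0.0195309
So the posterior for Regime C is 0.00214442 / 0.0195309 ≈ 0.1098.

0.1098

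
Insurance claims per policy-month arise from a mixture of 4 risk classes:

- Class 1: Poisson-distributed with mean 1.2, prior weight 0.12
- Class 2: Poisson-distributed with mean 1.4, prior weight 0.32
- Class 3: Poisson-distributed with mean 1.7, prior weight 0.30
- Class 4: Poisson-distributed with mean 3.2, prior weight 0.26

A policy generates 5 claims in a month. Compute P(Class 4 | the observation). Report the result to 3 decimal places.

0.733

Apply Bayes' rule: the posterior for each component is proportional to its prior times its likelihood at x.
Evaluate each component's likelihood at the observed value:
  f_1 = e^(−1.2)·1.2^5/5! = 0.00624556
  f_2 = e^(−1.4)·1.4^5/5! = 0.0110521
  f_3 = e^(−1.7)·1.7^5/5! = 0.0216154
  f_4 = e^(−3.2)·3.2^5/5! = 0.113979
Prior × likelihood for each component:
  π_1·f_1 = 0.12 × 0.00624556 = 0.000749468
  π_2·f_2 = 0.32 × 0.0110521 = 0.00353669
  π_3·f_3 = 0.30 × 0.0216154 = 0.00648461
  π_4·f_4 = 0.26 × 0.113979 = 0.0296346
Sum: 0.000749468 + 0.00353669 + 0.00648461 + 0.0296346 = 0.0404054
So the posterior for Class 4 is 0.0296346 / 0.0404054 ≈ 0.733.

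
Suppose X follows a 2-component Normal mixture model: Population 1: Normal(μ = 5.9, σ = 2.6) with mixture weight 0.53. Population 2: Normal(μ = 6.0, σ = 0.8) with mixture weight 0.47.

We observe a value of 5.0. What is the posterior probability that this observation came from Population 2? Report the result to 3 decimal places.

By Bayes' theorem, P(k | x) = π_k f_k(x) / Σ_j π_j f_j(x).
Evaluate each component's likelihood at the observed value:
  f_1 = (1/(2.6·√(2π)))·exp(−(5.0−5.9)²/(2·2.6²)) = 0.153439·exp(-0.05991) = 0.144517
  f_2 = (1/(0.8·√(2π)))·exp(−(5.0−6.0)²/(2·0.8²)) = 0.498678·exp(-0.78125) = 0.228311
Prior × likelihood for each component:
  π_1·f_1 = 0.53 × 0.144517 = 0.0765938
  π_2·f_2 = 0.47 × 0.228311 = 0.107306
Sum: 0.0765938 + 0.107306 = 0.1839
So the posterior for Population 2 is 0.107306 / 0.1839 ≈ 0.584.

0.584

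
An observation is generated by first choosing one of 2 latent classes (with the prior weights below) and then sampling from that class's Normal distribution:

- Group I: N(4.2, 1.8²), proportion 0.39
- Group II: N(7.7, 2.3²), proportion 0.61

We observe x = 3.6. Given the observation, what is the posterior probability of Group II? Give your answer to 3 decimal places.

Posterior ∝ prior × likelihood, so P(k | x) ∝ P(Z=k) f_k(x); normalise over all components.
Evaluate each component's likelihood at the observed value:
  L_I = 0.209657
  L_II = 0.0354124
Multiply by the mixture weights:
  P(Z=I)·L_I = 0.39 × 0.209657 = 0.0817664
  P(Z=II)·L_II = 0.61 × 0.0354124 = 0.0216015
Denominator: 0.0817664 + 0.0216015 = 0.103368
Responsibility of Group II: 0.0216015 / 0.103368 ≈ 0.209

0.209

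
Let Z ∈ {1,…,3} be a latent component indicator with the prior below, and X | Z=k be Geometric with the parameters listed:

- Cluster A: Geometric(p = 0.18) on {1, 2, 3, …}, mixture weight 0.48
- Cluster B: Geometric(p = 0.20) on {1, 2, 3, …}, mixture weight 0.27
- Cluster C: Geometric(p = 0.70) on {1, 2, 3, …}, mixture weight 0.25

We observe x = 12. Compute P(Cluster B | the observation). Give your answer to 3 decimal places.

0.323

Posterior ∝ prior × likelihood, so P(k | x) ∝ π_k f_k(x); normalise over all components.
Evaluate each component's likelihood at the observed value:
  L_A = 0.0202873
  L_B = 0.0171799
  L_C = 1.24003e-06
Prior × likelihood for each component:
  π_A·L_A = 0.48 × 0.0202873 = 0.00973792
  π_B·L_B = 0.27 × 0.0171799 = 0.00463856
  π_C·L_C = 0.25 × 1.24003e-06 = 3.10007e-07
Marginal: 0.00973792 + 0.00463856 + 3.10007e-07 = 0.0143768
P(Cluster B | the observation) = 0.00463856 / 0.0143768 ≈ 0.323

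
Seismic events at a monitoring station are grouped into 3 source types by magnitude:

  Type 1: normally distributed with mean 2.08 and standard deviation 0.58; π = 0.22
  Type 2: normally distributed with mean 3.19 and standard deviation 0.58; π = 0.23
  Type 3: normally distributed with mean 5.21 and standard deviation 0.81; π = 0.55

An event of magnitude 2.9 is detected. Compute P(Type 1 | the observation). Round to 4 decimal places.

0.2786

By Bayes' theorem, P(k | x) = π_k f_k(x) / Σ_j π_j f_j(x).
Normal densities:
  f_1 = 0.25319
  f_2 = 0.607009
  f_3 = 0.00844022
Prior × likelihood for each component:
  π_1·f_1 = 0.22 × 0.25319 = 0.0557017
  π_2·f_2 = 0.23 × 0.607009 = 0.139612
  π_3·f_3 = 0.55 × 0.00844022 = 0.00464212
Marginal: 0.0557017 + 0.139612 + 0.00464212 = 0.199956
So the posterior for Type 1 is 0.0557017 / 0.199956 ≈ 0.2786.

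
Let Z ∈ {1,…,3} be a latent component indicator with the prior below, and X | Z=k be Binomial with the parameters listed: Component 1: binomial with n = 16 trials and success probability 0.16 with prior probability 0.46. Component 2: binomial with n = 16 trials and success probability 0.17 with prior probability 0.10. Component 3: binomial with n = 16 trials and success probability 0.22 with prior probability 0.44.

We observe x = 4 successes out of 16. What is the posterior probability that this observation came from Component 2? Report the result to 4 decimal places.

0.0907

Apply Bayes' rule: the posterior for each component is proportional to its prior times its likelihood at x.
Component likelihoods at x = 4 successes out of 16:
  L_1 = 0.147198
  L_2 = 0.162482
  L_3 = 0.216221
Prior × likelihood for each component:
  w_1·L_1 = 0.46 × 0.147198 = 0.0677112
  w_2·L_2 = 0.10 × 0.162482 = 0.0162482
  w_3·L_3 = 0.44 × 0.216221 = 0.0951371
Denominator: 0.0677112 + 0.0162482 + 0.0951371 = 0.179096
P(Component 2 | 4 successes out of 16) ≈ 0.0907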